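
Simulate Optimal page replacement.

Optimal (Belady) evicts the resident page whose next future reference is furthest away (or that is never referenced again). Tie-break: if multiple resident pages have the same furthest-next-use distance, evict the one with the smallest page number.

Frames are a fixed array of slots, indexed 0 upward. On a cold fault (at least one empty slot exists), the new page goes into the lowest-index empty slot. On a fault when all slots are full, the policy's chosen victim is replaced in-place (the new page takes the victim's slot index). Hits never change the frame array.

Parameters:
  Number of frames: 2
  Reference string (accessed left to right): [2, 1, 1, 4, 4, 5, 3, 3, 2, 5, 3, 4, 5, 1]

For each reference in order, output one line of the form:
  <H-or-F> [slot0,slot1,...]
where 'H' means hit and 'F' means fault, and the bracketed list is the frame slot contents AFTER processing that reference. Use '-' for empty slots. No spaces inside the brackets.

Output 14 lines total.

F [2,-]
F [2,1]
H [2,1]
F [2,4]
H [2,4]
F [2,5]
F [2,3]
H [2,3]
H [2,3]
F [5,3]
H [5,3]
F [5,4]
H [5,4]
F [5,1]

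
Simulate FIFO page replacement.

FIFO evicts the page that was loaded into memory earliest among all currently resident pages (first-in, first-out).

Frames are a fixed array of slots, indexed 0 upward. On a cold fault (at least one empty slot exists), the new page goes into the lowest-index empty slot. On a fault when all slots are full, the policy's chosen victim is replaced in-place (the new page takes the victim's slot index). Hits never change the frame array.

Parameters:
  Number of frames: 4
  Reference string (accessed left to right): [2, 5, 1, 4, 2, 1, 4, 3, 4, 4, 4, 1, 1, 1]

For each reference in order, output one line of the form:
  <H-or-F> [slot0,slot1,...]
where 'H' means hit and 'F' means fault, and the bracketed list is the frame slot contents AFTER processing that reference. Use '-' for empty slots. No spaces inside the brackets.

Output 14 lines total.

F [2,-,-,-]
F [2,5,-,-]
F [2,5,1,-]
F [2,5,1,4]
H [2,5,1,4]
H [2,5,1,4]
H [2,5,1,4]
F [3,5,1,4]
H [3,5,1,4]
H [3,5,1,4]
H [3,5,1,4]
H [3,5,1,4]
H [3,5,1,4]
H [3,5,1,4]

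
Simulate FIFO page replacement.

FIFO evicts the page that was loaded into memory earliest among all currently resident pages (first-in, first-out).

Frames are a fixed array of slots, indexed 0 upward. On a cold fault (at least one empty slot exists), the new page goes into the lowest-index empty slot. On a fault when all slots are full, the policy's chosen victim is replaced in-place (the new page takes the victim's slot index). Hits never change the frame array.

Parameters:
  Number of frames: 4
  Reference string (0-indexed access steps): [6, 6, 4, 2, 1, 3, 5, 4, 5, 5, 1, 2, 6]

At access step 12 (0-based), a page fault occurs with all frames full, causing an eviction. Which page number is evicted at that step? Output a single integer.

Answer: 3

Derivation:
Step 0: ref 6 -> FAULT, frames=[6,-,-,-]
Step 1: ref 6 -> HIT, frames=[6,-,-,-]
Step 2: ref 4 -> FAULT, frames=[6,4,-,-]
Step 3: ref 2 -> FAULT, frames=[6,4,2,-]
Step 4: ref 1 -> FAULT, frames=[6,4,2,1]
Step 5: ref 3 -> FAULT, evict 6, frames=[3,4,2,1]
Step 6: ref 5 -> FAULT, evict 4, frames=[3,5,2,1]
Step 7: ref 4 -> FAULT, evict 2, frames=[3,5,4,1]
Step 8: ref 5 -> HIT, frames=[3,5,4,1]
Step 9: ref 5 -> HIT, frames=[3,5,4,1]
Step 10: ref 1 -> HIT, frames=[3,5,4,1]
Step 11: ref 2 -> FAULT, evict 1, frames=[3,5,4,2]
Step 12: ref 6 -> FAULT, evict 3, frames=[6,5,4,2]
At step 12: evicted page 3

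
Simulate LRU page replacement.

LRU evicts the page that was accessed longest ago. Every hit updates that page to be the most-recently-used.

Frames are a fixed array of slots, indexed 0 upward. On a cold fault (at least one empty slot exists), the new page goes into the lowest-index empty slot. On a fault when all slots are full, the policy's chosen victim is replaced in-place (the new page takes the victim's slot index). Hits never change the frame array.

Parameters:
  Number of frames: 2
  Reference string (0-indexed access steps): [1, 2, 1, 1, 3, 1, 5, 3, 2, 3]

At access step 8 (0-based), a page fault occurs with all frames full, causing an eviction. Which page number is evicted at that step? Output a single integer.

Step 0: ref 1 -> FAULT, frames=[1,-]
Step 1: ref 2 -> FAULT, frames=[1,2]
Step 2: ref 1 -> HIT, frames=[1,2]
Step 3: ref 1 -> HIT, frames=[1,2]
Step 4: ref 3 -> FAULT, evict 2, frames=[1,3]
Step 5: ref 1 -> HIT, frames=[1,3]
Step 6: ref 5 -> FAULT, evict 3, frames=[1,5]
Step 7: ref 3 -> FAULT, evict 1, frames=[3,5]
Step 8: ref 2 -> FAULT, evict 5, frames=[3,2]
At step 8: evicted page 5

Answer: 5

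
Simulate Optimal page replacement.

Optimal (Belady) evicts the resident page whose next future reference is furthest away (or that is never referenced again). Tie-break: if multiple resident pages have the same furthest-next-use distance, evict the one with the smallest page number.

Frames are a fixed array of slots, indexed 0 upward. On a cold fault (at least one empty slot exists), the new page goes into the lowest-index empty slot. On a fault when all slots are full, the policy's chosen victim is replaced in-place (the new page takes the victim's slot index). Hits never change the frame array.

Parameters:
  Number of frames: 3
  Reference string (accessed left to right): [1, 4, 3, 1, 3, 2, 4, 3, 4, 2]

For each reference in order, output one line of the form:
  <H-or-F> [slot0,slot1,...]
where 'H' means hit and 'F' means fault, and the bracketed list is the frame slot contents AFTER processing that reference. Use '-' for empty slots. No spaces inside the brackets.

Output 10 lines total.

F [1,-,-]
F [1,4,-]
F [1,4,3]
H [1,4,3]
H [1,4,3]
F [2,4,3]
H [2,4,3]
H [2,4,3]
H [2,4,3]
H [2,4,3]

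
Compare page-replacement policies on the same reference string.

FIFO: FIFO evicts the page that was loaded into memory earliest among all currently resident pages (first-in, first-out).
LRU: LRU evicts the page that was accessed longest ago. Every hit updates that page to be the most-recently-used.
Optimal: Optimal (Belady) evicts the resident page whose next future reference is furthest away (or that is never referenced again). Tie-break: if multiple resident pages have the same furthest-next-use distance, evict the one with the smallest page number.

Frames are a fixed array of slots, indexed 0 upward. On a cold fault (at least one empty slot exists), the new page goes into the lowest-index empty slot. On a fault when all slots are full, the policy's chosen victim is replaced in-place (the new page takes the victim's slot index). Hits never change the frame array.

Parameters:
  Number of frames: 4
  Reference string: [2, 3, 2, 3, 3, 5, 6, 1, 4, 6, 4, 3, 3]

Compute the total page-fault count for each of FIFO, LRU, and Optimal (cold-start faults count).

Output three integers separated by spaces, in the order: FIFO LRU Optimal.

--- FIFO ---
  step 0: ref 2 -> FAULT, frames=[2,-,-,-] (faults so far: 1)
  step 1: ref 3 -> FAULT, frames=[2,3,-,-] (faults so far: 2)
  step 2: ref 2 -> HIT, frames=[2,3,-,-] (faults so far: 2)
  step 3: ref 3 -> HIT, frames=[2,3,-,-] (faults so far: 2)
  step 4: ref 3 -> HIT, frames=[2,3,-,-] (faults so far: 2)
  step 5: ref 5 -> FAULT, frames=[2,3,5,-] (faults so far: 3)
  step 6: ref 6 -> FAULT, frames=[2,3,5,6] (faults so far: 4)
  step 7: ref 1 -> FAULT, evict 2, frames=[1,3,5,6] (faults so far: 5)
  step 8: ref 4 -> FAULT, evict 3, frames=[1,4,5,6] (faults so far: 6)
  step 9: ref 6 -> HIT, frames=[1,4,5,6] (faults so far: 6)
  step 10: ref 4 -> HIT, frames=[1,4,5,6] (faults so far: 6)
  step 11: ref 3 -> FAULT, evict 5, frames=[1,4,3,6] (faults so far: 7)
  step 12: ref 3 -> HIT, frames=[1,4,3,6] (faults so far: 7)
  FIFO total faults: 7
--- LRU ---
  step 0: ref 2 -> FAULT, frames=[2,-,-,-] (faults so far: 1)
  step 1: ref 3 -> FAULT, frames=[2,3,-,-] (faults so far: 2)
  step 2: ref 2 -> HIT, frames=[2,3,-,-] (faults so far: 2)
  step 3: ref 3 -> HIT, frames=[2,3,-,-] (faults so far: 2)
  step 4: ref 3 -> HIT, frames=[2,3,-,-] (faults so far: 2)
  step 5: ref 5 -> FAULT, frames=[2,3,5,-] (faults so far: 3)
  step 6: ref 6 -> FAULT, frames=[2,3,5,6] (faults so far: 4)
  step 7: ref 1 -> FAULT, evict 2, frames=[1,3,5,6] (faults so far: 5)
  step 8: ref 4 -> FAULT, evict 3, frames=[1,4,5,6] (faults so far: 6)
  step 9: ref 6 -> HIT, frames=[1,4,5,6] (faults so far: 6)
  step 10: ref 4 -> HIT, frames=[1,4,5,6] (faults so far: 6)
  step 11: ref 3 -> FAULT, evict 5, frames=[1,4,3,6] (faults so far: 7)
  step 12: ref 3 -> HIT, frames=[1,4,3,6] (faults so far: 7)
  LRU total faults: 7
--- Optimal ---
  step 0: ref 2 -> FAULT, frames=[2,-,-,-] (faults so far: 1)
  step 1: ref 3 -> FAULT, frames=[2,3,-,-] (faults so far: 2)
  step 2: ref 2 -> HIT, frames=[2,3,-,-] (faults so far: 2)
  step 3: ref 3 -> HIT, frames=[2,3,-,-] (faults so far: 2)
  step 4: ref 3 -> HIT, frames=[2,3,-,-] (faults so far: 2)
  step 5: ref 5 -> FAULT, frames=[2,3,5,-] (faults so far: 3)
  step 6: ref 6 -> FAULT, frames=[2,3,5,6] (faults so far: 4)
  step 7: ref 1 -> FAULT, evict 2, frames=[1,3,5,6] (faults so far: 5)
  step 8: ref 4 -> FAULT, evict 1, frames=[4,3,5,6] (faults so far: 6)
  step 9: ref 6 -> HIT, frames=[4,3,5,6] (faults so far: 6)
  step 10: ref 4 -> HIT, frames=[4,3,5,6] (faults so far: 6)
  step 11: ref 3 -> HIT, frames=[4,3,5,6] (faults so far: 6)
  step 12: ref 3 -> HIT, frames=[4,3,5,6] (faults so far: 6)
  Optimal total faults: 6

Answer: 7 7 6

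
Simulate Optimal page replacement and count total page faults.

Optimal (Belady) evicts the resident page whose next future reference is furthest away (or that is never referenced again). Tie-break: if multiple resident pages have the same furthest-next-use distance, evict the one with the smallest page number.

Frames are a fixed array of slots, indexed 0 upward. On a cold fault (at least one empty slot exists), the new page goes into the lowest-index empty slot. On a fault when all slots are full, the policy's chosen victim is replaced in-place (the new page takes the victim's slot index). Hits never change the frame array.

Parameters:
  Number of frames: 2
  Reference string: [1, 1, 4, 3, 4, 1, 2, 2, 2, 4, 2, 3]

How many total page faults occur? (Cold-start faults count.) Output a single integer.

Step 0: ref 1 → FAULT, frames=[1,-]
Step 1: ref 1 → HIT, frames=[1,-]
Step 2: ref 4 → FAULT, frames=[1,4]
Step 3: ref 3 → FAULT (evict 1), frames=[3,4]
Step 4: ref 4 → HIT, frames=[3,4]
Step 5: ref 1 → FAULT (evict 3), frames=[1,4]
Step 6: ref 2 → FAULT (evict 1), frames=[2,4]
Step 7: ref 2 → HIT, frames=[2,4]
Step 8: ref 2 → HIT, frames=[2,4]
Step 9: ref 4 → HIT, frames=[2,4]
Step 10: ref 2 → HIT, frames=[2,4]
Step 11: ref 3 → FAULT (evict 2), frames=[3,4]
Total faults: 6

Answer: 6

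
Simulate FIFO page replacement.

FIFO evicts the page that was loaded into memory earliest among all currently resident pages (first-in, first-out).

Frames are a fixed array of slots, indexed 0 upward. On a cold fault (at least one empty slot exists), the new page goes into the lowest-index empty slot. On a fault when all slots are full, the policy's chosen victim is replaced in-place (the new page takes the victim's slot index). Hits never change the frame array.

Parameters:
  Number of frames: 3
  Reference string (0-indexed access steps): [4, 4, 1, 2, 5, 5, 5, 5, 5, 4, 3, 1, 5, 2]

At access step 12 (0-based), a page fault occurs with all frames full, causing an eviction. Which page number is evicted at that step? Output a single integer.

Answer: 4

Derivation:
Step 0: ref 4 -> FAULT, frames=[4,-,-]
Step 1: ref 4 -> HIT, frames=[4,-,-]
Step 2: ref 1 -> FAULT, frames=[4,1,-]
Step 3: ref 2 -> FAULT, frames=[4,1,2]
Step 4: ref 5 -> FAULT, evict 4, frames=[5,1,2]
Step 5: ref 5 -> HIT, frames=[5,1,2]
Step 6: ref 5 -> HIT, frames=[5,1,2]
Step 7: ref 5 -> HIT, frames=[5,1,2]
Step 8: ref 5 -> HIT, frames=[5,1,2]
Step 9: ref 4 -> FAULT, evict 1, frames=[5,4,2]
Step 10: ref 3 -> FAULT, evict 2, frames=[5,4,3]
Step 11: ref 1 -> FAULT, evict 5, frames=[1,4,3]
Step 12: ref 5 -> FAULT, evict 4, frames=[1,5,3]
At step 12: evicted page 4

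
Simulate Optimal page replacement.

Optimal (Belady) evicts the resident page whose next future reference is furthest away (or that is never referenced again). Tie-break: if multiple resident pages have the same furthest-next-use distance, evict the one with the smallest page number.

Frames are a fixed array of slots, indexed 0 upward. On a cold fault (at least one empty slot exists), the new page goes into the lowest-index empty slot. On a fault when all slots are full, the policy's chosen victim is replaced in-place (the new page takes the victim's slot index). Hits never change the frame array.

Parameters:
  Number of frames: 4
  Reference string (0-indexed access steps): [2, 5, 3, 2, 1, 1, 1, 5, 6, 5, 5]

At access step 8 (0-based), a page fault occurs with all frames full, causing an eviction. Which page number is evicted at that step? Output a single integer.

Answer: 1

Derivation:
Step 0: ref 2 -> FAULT, frames=[2,-,-,-]
Step 1: ref 5 -> FAULT, frames=[2,5,-,-]
Step 2: ref 3 -> FAULT, frames=[2,5,3,-]
Step 3: ref 2 -> HIT, frames=[2,5,3,-]
Step 4: ref 1 -> FAULT, frames=[2,5,3,1]
Step 5: ref 1 -> HIT, frames=[2,5,3,1]
Step 6: ref 1 -> HIT, frames=[2,5,3,1]
Step 7: ref 5 -> HIT, frames=[2,5,3,1]
Step 8: ref 6 -> FAULT, evict 1, frames=[2,5,3,6]
At step 8: evicted page 1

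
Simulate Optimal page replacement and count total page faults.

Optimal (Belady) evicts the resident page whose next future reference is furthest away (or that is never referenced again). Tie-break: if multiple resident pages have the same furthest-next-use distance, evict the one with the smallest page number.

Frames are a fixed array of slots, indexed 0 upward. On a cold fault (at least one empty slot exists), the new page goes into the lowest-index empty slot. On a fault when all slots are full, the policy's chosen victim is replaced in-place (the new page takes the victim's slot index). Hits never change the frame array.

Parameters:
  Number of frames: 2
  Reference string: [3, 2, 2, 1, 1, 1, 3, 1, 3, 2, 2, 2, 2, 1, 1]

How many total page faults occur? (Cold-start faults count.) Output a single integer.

Answer: 4

Derivation:
Step 0: ref 3 → FAULT, frames=[3,-]
Step 1: ref 2 → FAULT, frames=[3,2]
Step 2: ref 2 → HIT, frames=[3,2]
Step 3: ref 1 → FAULT (evict 2), frames=[3,1]
Step 4: ref 1 → HIT, frames=[3,1]
Step 5: ref 1 → HIT, frames=[3,1]
Step 6: ref 3 → HIT, frames=[3,1]
Step 7: ref 1 → HIT, frames=[3,1]
Step 8: ref 3 → HIT, frames=[3,1]
Step 9: ref 2 → FAULT (evict 3), frames=[2,1]
Step 10: ref 2 → HIT, frames=[2,1]
Step 11: ref 2 → HIT, frames=[2,1]
Step 12: ref 2 → HIT, frames=[2,1]
Step 13: ref 1 → HIT, frames=[2,1]
Step 14: ref 1 → HIT, frames=[2,1]
Total faults: 4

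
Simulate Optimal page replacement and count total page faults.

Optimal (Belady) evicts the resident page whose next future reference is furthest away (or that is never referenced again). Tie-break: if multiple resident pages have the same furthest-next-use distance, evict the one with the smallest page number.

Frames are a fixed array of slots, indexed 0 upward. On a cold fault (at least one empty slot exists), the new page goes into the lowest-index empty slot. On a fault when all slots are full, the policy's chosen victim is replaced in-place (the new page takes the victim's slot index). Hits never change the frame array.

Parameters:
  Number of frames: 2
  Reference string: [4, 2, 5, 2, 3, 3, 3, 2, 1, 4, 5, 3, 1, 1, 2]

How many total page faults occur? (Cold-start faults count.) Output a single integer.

Step 0: ref 4 → FAULT, frames=[4,-]
Step 1: ref 2 → FAULT, frames=[4,2]
Step 2: ref 5 → FAULT (evict 4), frames=[5,2]
Step 3: ref 2 → HIT, frames=[5,2]
Step 4: ref 3 → FAULT (evict 5), frames=[3,2]
Step 5: ref 3 → HIT, frames=[3,2]
Step 6: ref 3 → HIT, frames=[3,2]
Step 7: ref 2 → HIT, frames=[3,2]
Step 8: ref 1 → FAULT (evict 2), frames=[3,1]
Step 9: ref 4 → FAULT (evict 1), frames=[3,4]
Step 10: ref 5 → FAULT (evict 4), frames=[3,5]
Step 11: ref 3 → HIT, frames=[3,5]
Step 12: ref 1 → FAULT (evict 3), frames=[1,5]
Step 13: ref 1 → HIT, frames=[1,5]
Step 14: ref 2 → FAULT (evict 1), frames=[2,5]
Total faults: 9

Answer: 9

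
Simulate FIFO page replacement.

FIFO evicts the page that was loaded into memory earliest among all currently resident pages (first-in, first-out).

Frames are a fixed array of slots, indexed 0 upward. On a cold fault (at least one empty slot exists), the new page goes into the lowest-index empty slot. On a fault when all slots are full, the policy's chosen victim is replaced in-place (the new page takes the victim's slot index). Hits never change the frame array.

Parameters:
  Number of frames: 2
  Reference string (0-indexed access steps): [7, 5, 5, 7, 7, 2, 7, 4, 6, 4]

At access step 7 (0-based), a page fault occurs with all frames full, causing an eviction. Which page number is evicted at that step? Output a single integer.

Answer: 2

Derivation:
Step 0: ref 7 -> FAULT, frames=[7,-]
Step 1: ref 5 -> FAULT, frames=[7,5]
Step 2: ref 5 -> HIT, frames=[7,5]
Step 3: ref 7 -> HIT, frames=[7,5]
Step 4: ref 7 -> HIT, frames=[7,5]
Step 5: ref 2 -> FAULT, evict 7, frames=[2,5]
Step 6: ref 7 -> FAULT, evict 5, frames=[2,7]
Step 7: ref 4 -> FAULT, evict 2, frames=[4,7]
At step 7: evicted page 2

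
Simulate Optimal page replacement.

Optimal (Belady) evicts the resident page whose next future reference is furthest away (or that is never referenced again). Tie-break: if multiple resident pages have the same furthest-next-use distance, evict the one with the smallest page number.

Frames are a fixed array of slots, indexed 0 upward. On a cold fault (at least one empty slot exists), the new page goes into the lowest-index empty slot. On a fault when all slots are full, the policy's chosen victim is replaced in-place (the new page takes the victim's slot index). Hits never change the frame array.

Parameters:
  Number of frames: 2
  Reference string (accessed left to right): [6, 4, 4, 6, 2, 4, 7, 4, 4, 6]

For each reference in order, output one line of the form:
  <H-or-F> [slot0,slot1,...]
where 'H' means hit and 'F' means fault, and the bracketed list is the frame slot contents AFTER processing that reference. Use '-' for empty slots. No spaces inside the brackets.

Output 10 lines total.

F [6,-]
F [6,4]
H [6,4]
H [6,4]
F [2,4]
H [2,4]
F [7,4]
H [7,4]
H [7,4]
F [7,6]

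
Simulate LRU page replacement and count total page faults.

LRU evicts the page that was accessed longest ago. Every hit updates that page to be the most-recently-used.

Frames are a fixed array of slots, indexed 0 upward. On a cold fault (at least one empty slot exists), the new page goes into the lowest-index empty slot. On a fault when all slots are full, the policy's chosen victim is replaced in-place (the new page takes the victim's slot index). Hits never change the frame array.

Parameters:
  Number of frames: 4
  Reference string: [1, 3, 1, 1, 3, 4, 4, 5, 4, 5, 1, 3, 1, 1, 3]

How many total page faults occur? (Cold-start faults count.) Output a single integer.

Answer: 4

Derivation:
Step 0: ref 1 → FAULT, frames=[1,-,-,-]
Step 1: ref 3 → FAULT, frames=[1,3,-,-]
Step 2: ref 1 → HIT, frames=[1,3,-,-]
Step 3: ref 1 → HIT, frames=[1,3,-,-]
Step 4: ref 3 → HIT, frames=[1,3,-,-]
Step 5: ref 4 → FAULT, frames=[1,3,4,-]
Step 6: ref 4 → HIT, frames=[1,3,4,-]
Step 7: ref 5 → FAULT, frames=[1,3,4,5]
Step 8: ref 4 → HIT, frames=[1,3,4,5]
Step 9: ref 5 → HIT, frames=[1,3,4,5]
Step 10: ref 1 → HIT, frames=[1,3,4,5]
Step 11: ref 3 → HIT, frames=[1,3,4,5]
Step 12: ref 1 → HIT, frames=[1,3,4,5]
Step 13: ref 1 → HIT, frames=[1,3,4,5]
Step 14: ref 3 → HIT, frames=[1,3,4,5]
Total faults: 4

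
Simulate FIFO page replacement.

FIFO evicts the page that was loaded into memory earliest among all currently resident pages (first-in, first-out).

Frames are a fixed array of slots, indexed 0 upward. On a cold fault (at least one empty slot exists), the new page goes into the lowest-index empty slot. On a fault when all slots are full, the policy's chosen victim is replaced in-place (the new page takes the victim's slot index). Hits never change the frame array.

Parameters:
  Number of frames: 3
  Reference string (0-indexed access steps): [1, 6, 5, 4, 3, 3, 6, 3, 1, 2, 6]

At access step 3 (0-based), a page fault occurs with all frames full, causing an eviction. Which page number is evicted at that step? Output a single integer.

Answer: 1

Derivation:
Step 0: ref 1 -> FAULT, frames=[1,-,-]
Step 1: ref 6 -> FAULT, frames=[1,6,-]
Step 2: ref 5 -> FAULT, frames=[1,6,5]
Step 3: ref 4 -> FAULT, evict 1, frames=[4,6,5]
At step 3: evicted page 1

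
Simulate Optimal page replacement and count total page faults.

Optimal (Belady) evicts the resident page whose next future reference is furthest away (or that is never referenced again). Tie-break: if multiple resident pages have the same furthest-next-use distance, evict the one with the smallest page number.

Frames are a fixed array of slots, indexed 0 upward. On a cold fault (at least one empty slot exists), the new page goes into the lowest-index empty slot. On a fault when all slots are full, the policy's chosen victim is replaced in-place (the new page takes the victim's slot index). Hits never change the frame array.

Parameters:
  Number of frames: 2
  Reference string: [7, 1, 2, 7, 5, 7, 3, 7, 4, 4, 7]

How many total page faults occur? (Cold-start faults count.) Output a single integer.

Step 0: ref 7 → FAULT, frames=[7,-]
Step 1: ref 1 → FAULT, frames=[7,1]
Step 2: ref 2 → FAULT (evict 1), frames=[7,2]
Step 3: ref 7 → HIT, frames=[7,2]
Step 4: ref 5 → FAULT (evict 2), frames=[7,5]
Step 5: ref 7 → HIT, frames=[7,5]
Step 6: ref 3 → FAULT (evict 5), frames=[7,3]
Step 7: ref 7 → HIT, frames=[7,3]
Step 8: ref 4 → FAULT (evict 3), frames=[7,4]
Step 9: ref 4 → HIT, frames=[7,4]
Step 10: ref 7 → HIT, frames=[7,4]
Total faults: 6

Answer: 6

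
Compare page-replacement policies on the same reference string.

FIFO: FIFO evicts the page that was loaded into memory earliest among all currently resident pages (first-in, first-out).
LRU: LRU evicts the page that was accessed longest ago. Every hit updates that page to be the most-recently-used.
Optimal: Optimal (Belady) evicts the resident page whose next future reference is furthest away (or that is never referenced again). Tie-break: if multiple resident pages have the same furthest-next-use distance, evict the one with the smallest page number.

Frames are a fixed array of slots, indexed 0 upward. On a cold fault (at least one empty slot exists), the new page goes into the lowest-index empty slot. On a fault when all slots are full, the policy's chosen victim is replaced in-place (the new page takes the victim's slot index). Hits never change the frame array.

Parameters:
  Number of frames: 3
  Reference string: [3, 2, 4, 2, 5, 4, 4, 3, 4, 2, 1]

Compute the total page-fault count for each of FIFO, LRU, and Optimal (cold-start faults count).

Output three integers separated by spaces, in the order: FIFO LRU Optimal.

--- FIFO ---
  step 0: ref 3 -> FAULT, frames=[3,-,-] (faults so far: 1)
  step 1: ref 2 -> FAULT, frames=[3,2,-] (faults so far: 2)
  step 2: ref 4 -> FAULT, frames=[3,2,4] (faults so far: 3)
  step 3: ref 2 -> HIT, frames=[3,2,4] (faults so far: 3)
  step 4: ref 5 -> FAULT, evict 3, frames=[5,2,4] (faults so far: 4)
  step 5: ref 4 -> HIT, frames=[5,2,4] (faults so far: 4)
  step 6: ref 4 -> HIT, frames=[5,2,4] (faults so far: 4)
  step 7: ref 3 -> FAULT, evict 2, frames=[5,3,4] (faults so far: 5)
  step 8: ref 4 -> HIT, frames=[5,3,4] (faults so far: 5)
  step 9: ref 2 -> FAULT, evict 4, frames=[5,3,2] (faults so far: 6)
  step 10: ref 1 -> FAULT, evict 5, frames=[1,3,2] (faults so far: 7)
  FIFO total faults: 7
--- LRU ---
  step 0: ref 3 -> FAULT, frames=[3,-,-] (faults so far: 1)
  step 1: ref 2 -> FAULT, frames=[3,2,-] (faults so far: 2)
  step 2: ref 4 -> FAULT, frames=[3,2,4] (faults so far: 3)
  step 3: ref 2 -> HIT, frames=[3,2,4] (faults so far: 3)
  step 4: ref 5 -> FAULT, evict 3, frames=[5,2,4] (faults so far: 4)
  step 5: ref 4 -> HIT, frames=[5,2,4] (faults so far: 4)
  step 6: ref 4 -> HIT, frames=[5,2,4] (faults so far: 4)
  step 7: ref 3 -> FAULT, evict 2, frames=[5,3,4] (faults so far: 5)
  step 8: ref 4 -> HIT, frames=[5,3,4] (faults so far: 5)
  step 9: ref 2 -> FAULT, evict 5, frames=[2,3,4] (faults so far: 6)
  step 10: ref 1 -> FAULT, evict 3, frames=[2,1,4] (faults so far: 7)
  LRU total faults: 7
--- Optimal ---
  step 0: ref 3 -> FAULT, frames=[3,-,-] (faults so far: 1)
  step 1: ref 2 -> FAULT, frames=[3,2,-] (faults so far: 2)
  step 2: ref 4 -> FAULT, frames=[3,2,4] (faults so far: 3)
  step 3: ref 2 -> HIT, frames=[3,2,4] (faults so far: 3)
  step 4: ref 5 -> FAULT, evict 2, frames=[3,5,4] (faults so far: 4)
  step 5: ref 4 -> HIT, frames=[3,5,4] (faults so far: 4)
  step 6: ref 4 -> HIT, frames=[3,5,4] (faults so far: 4)
  step 7: ref 3 -> HIT, frames=[3,5,4] (faults so far: 4)
  step 8: ref 4 -> HIT, frames=[3,5,4] (faults so far: 4)
  step 9: ref 2 -> FAULT, evict 3, frames=[2,5,4] (faults so far: 5)
  step 10: ref 1 -> FAULT, evict 2, frames=[1,5,4] (faults so far: 6)
  Optimal total faults: 6

Answer: 7 7 6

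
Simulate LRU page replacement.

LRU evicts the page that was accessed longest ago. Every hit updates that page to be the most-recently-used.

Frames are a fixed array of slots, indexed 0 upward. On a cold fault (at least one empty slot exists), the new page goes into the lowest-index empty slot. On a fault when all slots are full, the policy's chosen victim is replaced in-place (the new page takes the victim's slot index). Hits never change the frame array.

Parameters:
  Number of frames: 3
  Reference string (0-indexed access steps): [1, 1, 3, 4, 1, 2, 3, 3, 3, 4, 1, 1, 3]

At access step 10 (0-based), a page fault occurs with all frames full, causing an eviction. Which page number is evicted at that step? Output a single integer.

Answer: 2

Derivation:
Step 0: ref 1 -> FAULT, frames=[1,-,-]
Step 1: ref 1 -> HIT, frames=[1,-,-]
Step 2: ref 3 -> FAULT, frames=[1,3,-]
Step 3: ref 4 -> FAULT, frames=[1,3,4]
Step 4: ref 1 -> HIT, frames=[1,3,4]
Step 5: ref 2 -> FAULT, evict 3, frames=[1,2,4]
Step 6: ref 3 -> FAULT, evict 4, frames=[1,2,3]
Step 7: ref 3 -> HIT, frames=[1,2,3]
Step 8: ref 3 -> HIT, frames=[1,2,3]
Step 9: ref 4 -> FAULT, evict 1, frames=[4,2,3]
Step 10: ref 1 -> FAULT, evict 2, frames=[4,1,3]
At step 10: evicted page 2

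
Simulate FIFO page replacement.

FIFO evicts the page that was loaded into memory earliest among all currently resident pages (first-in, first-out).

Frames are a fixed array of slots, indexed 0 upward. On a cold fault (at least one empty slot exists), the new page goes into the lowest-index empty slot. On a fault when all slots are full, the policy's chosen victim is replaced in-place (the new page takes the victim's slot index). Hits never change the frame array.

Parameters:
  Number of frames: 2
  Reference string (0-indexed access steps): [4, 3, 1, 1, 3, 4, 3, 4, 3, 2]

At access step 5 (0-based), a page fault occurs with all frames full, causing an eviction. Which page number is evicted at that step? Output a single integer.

Step 0: ref 4 -> FAULT, frames=[4,-]
Step 1: ref 3 -> FAULT, frames=[4,3]
Step 2: ref 1 -> FAULT, evict 4, frames=[1,3]
Step 3: ref 1 -> HIT, frames=[1,3]
Step 4: ref 3 -> HIT, frames=[1,3]
Step 5: ref 4 -> FAULT, evict 3, frames=[1,4]
At step 5: evicted page 3

Answer: 3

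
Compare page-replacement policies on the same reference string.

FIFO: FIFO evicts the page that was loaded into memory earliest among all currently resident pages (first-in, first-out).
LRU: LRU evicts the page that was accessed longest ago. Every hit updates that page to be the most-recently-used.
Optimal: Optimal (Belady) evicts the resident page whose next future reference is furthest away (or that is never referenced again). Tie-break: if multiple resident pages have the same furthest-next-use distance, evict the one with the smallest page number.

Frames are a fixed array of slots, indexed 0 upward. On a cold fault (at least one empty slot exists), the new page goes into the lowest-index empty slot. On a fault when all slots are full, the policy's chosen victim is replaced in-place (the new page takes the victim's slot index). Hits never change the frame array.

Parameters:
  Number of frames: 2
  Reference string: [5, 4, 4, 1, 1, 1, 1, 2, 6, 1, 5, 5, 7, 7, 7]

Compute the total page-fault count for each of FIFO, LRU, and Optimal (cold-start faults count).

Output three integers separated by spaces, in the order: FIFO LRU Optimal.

--- FIFO ---
  step 0: ref 5 -> FAULT, frames=[5,-] (faults so far: 1)
  step 1: ref 4 -> FAULT, frames=[5,4] (faults so far: 2)
  step 2: ref 4 -> HIT, frames=[5,4] (faults so far: 2)
  step 3: ref 1 -> FAULT, evict 5, frames=[1,4] (faults so far: 3)
  step 4: ref 1 -> HIT, frames=[1,4] (faults so far: 3)
  step 5: ref 1 -> HIT, frames=[1,4] (faults so far: 3)
  step 6: ref 1 -> HIT, frames=[1,4] (faults so far: 3)
  step 7: ref 2 -> FAULT, evict 4, frames=[1,2] (faults so far: 4)
  step 8: ref 6 -> FAULT, evict 1, frames=[6,2] (faults so far: 5)
  step 9: ref 1 -> FAULT, evict 2, frames=[6,1] (faults so far: 6)
  step 10: ref 5 -> FAULT, evict 6, frames=[5,1] (faults so far: 7)
  step 11: ref 5 -> HIT, frames=[5,1] (faults so far: 7)
  step 12: ref 7 -> FAULT, evict 1, frames=[5,7] (faults so far: 8)
  step 13: ref 7 -> HIT, frames=[5,7] (faults so far: 8)
  step 14: ref 7 -> HIT, frames=[5,7] (faults so far: 8)
  FIFO total faults: 8
--- LRU ---
  step 0: ref 5 -> FAULT, frames=[5,-] (faults so far: 1)
  step 1: ref 4 -> FAULT, frames=[5,4] (faults so far: 2)
  step 2: ref 4 -> HIT, frames=[5,4] (faults so far: 2)
  step 3: ref 1 -> FAULT, evict 5, frames=[1,4] (faults so far: 3)
  step 4: ref 1 -> HIT, frames=[1,4] (faults so far: 3)
  step 5: ref 1 -> HIT, frames=[1,4] (faults so far: 3)
  step 6: ref 1 -> HIT, frames=[1,4] (faults so far: 3)
  step 7: ref 2 -> FAULT, evict 4, frames=[1,2] (faults so far: 4)
  step 8: ref 6 -> FAULT, evict 1, frames=[6,2] (faults so far: 5)
  step 9: ref 1 -> FAULT, evict 2, frames=[6,1] (faults so far: 6)
  step 10: ref 5 -> FAULT, evict 6, frames=[5,1] (faults so far: 7)
  step 11: ref 5 -> HIT, frames=[5,1] (faults so far: 7)
  step 12: ref 7 -> FAULT, evict 1, frames=[5,7] (faults so far: 8)
  step 13: ref 7 -> HIT, frames=[5,7] (faults so far: 8)
  step 14: ref 7 -> HIT, frames=[5,7] (faults so far: 8)
  LRU total faults: 8
--- Optimal ---
  step 0: ref 5 -> FAULT, frames=[5,-] (faults so far: 1)
  step 1: ref 4 -> FAULT, frames=[5,4] (faults so far: 2)
  step 2: ref 4 -> HIT, frames=[5,4] (faults so far: 2)
  step 3: ref 1 -> FAULT, evict 4, frames=[5,1] (faults so far: 3)
  step 4: ref 1 -> HIT, frames=[5,1] (faults so far: 3)
  step 5: ref 1 -> HIT, frames=[5,1] (faults so far: 3)
  step 6: ref 1 -> HIT, frames=[5,1] (faults so far: 3)
  step 7: ref 2 -> FAULT, evict 5, frames=[2,1] (faults so far: 4)
  step 8: ref 6 -> FAULT, evict 2, frames=[6,1] (faults so far: 5)
  step 9: ref 1 -> HIT, frames=[6,1] (faults so far: 5)
  step 10: ref 5 -> FAULT, evict 1, frames=[6,5] (faults so far: 6)
  step 11: ref 5 -> HIT, frames=[6,5] (faults so far: 6)
  step 12: ref 7 -> FAULT, evict 5, frames=[6,7] (faults so far: 7)
  step 13: ref 7 -> HIT, frames=[6,7] (faults so far: 7)
  step 14: ref 7 -> HIT, frames=[6,7] (faults so far: 7)
  Optimal total faults: 7

Answer: 8 8 7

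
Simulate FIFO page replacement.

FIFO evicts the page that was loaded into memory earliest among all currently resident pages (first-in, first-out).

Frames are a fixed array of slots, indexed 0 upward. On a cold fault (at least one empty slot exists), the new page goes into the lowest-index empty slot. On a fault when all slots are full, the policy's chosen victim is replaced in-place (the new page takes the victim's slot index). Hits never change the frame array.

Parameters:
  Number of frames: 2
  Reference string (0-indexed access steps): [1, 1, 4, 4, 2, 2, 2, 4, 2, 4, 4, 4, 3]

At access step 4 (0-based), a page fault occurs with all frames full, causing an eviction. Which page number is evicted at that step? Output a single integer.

Step 0: ref 1 -> FAULT, frames=[1,-]
Step 1: ref 1 -> HIT, frames=[1,-]
Step 2: ref 4 -> FAULT, frames=[1,4]
Step 3: ref 4 -> HIT, frames=[1,4]
Step 4: ref 2 -> FAULT, evict 1, frames=[2,4]
At step 4: evicted page 1

Answer: 1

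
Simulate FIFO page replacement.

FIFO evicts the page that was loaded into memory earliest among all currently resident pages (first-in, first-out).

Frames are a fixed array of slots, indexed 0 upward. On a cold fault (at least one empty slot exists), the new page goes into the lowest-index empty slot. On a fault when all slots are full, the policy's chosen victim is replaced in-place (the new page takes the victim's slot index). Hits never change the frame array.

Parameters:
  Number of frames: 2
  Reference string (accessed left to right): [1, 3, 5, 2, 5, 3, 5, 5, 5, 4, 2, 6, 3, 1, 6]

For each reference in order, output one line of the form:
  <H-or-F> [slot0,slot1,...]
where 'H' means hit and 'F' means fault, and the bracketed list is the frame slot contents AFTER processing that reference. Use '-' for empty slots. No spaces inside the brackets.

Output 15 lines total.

F [1,-]
F [1,3]
F [5,3]
F [5,2]
H [5,2]
F [3,2]
F [3,5]
H [3,5]
H [3,5]
F [4,5]
F [4,2]
F [6,2]
F [6,3]
F [1,3]
F [1,6]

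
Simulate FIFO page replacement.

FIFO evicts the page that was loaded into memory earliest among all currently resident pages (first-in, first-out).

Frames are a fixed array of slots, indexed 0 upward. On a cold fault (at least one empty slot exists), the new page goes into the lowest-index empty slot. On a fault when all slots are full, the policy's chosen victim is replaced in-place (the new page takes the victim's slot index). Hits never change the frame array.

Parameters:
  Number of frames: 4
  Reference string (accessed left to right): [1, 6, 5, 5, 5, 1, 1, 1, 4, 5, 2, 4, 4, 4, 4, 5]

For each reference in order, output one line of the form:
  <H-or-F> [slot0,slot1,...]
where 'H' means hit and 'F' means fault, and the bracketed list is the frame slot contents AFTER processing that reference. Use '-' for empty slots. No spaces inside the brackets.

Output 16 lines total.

F [1,-,-,-]
F [1,6,-,-]
F [1,6,5,-]
H [1,6,5,-]
H [1,6,5,-]
H [1,6,5,-]
H [1,6,5,-]
H [1,6,5,-]
F [1,6,5,4]
H [1,6,5,4]
F [2,6,5,4]
H [2,6,5,4]
H [2,6,5,4]
H [2,6,5,4]
H [2,6,5,4]
H [2,6,5,4]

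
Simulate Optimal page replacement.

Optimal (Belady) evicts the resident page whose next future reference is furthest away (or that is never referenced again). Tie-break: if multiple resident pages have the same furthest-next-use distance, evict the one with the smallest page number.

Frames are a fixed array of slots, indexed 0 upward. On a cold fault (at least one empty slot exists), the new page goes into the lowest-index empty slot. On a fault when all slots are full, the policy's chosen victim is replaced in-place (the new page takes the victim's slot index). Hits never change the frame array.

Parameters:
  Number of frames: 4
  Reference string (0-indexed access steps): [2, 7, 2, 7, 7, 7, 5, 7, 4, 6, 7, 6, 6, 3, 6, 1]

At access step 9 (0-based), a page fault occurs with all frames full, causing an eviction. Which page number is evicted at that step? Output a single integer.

Answer: 2

Derivation:
Step 0: ref 2 -> FAULT, frames=[2,-,-,-]
Step 1: ref 7 -> FAULT, frames=[2,7,-,-]
Step 2: ref 2 -> HIT, frames=[2,7,-,-]
Step 3: ref 7 -> HIT, frames=[2,7,-,-]
Step 4: ref 7 -> HIT, frames=[2,7,-,-]
Step 5: ref 7 -> HIT, frames=[2,7,-,-]
Step 6: ref 5 -> FAULT, frames=[2,7,5,-]
Step 7: ref 7 -> HIT, frames=[2,7,5,-]
Step 8: ref 4 -> FAULT, frames=[2,7,5,4]
Step 9: ref 6 -> FAULT, evict 2, frames=[6,7,5,4]
At step 9: evicted page 2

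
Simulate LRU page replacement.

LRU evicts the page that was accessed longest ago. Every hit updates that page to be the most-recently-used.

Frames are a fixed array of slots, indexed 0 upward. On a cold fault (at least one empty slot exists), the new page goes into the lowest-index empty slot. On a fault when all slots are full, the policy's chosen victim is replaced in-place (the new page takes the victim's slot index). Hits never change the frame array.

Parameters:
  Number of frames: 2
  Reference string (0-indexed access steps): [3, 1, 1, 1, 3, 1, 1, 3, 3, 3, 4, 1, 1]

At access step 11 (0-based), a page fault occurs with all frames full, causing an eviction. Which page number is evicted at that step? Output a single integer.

Step 0: ref 3 -> FAULT, frames=[3,-]
Step 1: ref 1 -> FAULT, frames=[3,1]
Step 2: ref 1 -> HIT, frames=[3,1]
Step 3: ref 1 -> HIT, frames=[3,1]
Step 4: ref 3 -> HIT, frames=[3,1]
Step 5: ref 1 -> HIT, frames=[3,1]
Step 6: ref 1 -> HIT, frames=[3,1]
Step 7: ref 3 -> HIT, frames=[3,1]
Step 8: ref 3 -> HIT, frames=[3,1]
Step 9: ref 3 -> HIT, frames=[3,1]
Step 10: ref 4 -> FAULT, evict 1, frames=[3,4]
Step 11: ref 1 -> FAULT, evict 3, frames=[1,4]
At step 11: evicted page 3

Answer: 3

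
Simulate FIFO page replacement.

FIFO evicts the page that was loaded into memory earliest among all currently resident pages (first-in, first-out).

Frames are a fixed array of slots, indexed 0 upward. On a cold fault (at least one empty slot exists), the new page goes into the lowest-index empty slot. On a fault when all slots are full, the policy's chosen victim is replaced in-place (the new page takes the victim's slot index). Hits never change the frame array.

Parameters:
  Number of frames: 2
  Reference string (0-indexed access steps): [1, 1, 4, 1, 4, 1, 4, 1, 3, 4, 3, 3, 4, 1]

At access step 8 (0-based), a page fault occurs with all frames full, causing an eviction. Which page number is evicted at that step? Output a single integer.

Step 0: ref 1 -> FAULT, frames=[1,-]
Step 1: ref 1 -> HIT, frames=[1,-]
Step 2: ref 4 -> FAULT, frames=[1,4]
Step 3: ref 1 -> HIT, frames=[1,4]
Step 4: ref 4 -> HIT, frames=[1,4]
Step 5: ref 1 -> HIT, frames=[1,4]
Step 6: ref 4 -> HIT, frames=[1,4]
Step 7: ref 1 -> HIT, frames=[1,4]
Step 8: ref 3 -> FAULT, evict 1, frames=[3,4]
At step 8: evicted page 1

Answer: 1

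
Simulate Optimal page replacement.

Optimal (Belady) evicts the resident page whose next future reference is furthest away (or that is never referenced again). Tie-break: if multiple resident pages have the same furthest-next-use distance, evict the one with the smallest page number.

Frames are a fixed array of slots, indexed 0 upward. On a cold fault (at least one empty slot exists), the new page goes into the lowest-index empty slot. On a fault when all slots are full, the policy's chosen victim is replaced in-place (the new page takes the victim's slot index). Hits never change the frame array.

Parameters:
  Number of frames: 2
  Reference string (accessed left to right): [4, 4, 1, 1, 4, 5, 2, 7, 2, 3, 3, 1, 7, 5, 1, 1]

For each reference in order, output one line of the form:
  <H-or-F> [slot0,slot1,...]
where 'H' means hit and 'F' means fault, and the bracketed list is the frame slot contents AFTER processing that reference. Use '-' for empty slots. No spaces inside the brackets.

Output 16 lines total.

F [4,-]
H [4,-]
F [4,1]
H [4,1]
H [4,1]
F [5,1]
F [2,1]
F [2,7]
H [2,7]
F [3,7]
H [3,7]
F [1,7]
H [1,7]
F [1,5]
H [1,5]
H [1,5]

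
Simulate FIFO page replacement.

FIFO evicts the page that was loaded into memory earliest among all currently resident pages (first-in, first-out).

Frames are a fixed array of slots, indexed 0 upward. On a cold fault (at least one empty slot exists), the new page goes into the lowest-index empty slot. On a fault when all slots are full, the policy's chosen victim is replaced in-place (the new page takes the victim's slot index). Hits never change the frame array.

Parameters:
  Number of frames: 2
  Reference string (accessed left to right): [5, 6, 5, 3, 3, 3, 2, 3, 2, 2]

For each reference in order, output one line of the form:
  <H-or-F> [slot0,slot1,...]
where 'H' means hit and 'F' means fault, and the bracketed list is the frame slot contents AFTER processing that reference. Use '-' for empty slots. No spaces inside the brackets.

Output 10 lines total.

F [5,-]
F [5,6]
H [5,6]
F [3,6]
H [3,6]
H [3,6]
F [3,2]
H [3,2]
H [3,2]
H [3,2]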